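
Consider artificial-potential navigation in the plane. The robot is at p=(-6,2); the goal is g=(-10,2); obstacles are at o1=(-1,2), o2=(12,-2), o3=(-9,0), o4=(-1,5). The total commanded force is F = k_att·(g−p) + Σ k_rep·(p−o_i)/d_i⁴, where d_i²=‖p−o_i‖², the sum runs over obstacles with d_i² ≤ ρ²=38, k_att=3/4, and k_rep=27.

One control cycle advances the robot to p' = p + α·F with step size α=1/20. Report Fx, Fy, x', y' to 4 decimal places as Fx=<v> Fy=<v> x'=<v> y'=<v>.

F_att = 3/4·(g−p) = 3/4·(-4,0) = (-3.0000,0.0000)
o1: d²=25 ≤ ρ²=38; F_rep = 27·(-5,0)/25² = (-0.2160,0.0000)
o2: d²=340 > ρ²=38 → inactive
o3: d²=13 ≤ ρ²=38; F_rep = 27·(3,2)/13² = (0.4793,0.3195)
o4: d²=34 ≤ ρ²=38; F_rep = 27·(-5,-3)/34² = (-0.1168,-0.0701)
F = F_att + ΣF_rep = (-2.8535,0.2495)
p' = p + 1/20·F = (-6.1427,2.0125)

Fx=-2.8535 Fy=0.2495 x'=-6.1427 y'=2.0125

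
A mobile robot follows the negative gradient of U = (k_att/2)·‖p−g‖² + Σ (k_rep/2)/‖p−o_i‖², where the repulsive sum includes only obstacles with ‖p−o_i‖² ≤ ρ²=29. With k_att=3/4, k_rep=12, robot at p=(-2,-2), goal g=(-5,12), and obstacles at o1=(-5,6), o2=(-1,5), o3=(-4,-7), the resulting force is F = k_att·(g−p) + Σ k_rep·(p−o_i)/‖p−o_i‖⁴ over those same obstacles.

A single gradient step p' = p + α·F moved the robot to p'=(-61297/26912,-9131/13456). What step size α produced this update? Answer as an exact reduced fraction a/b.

F_att = 3/4·(g−p) = 3/4·(-3,14) = (-2.2500,10.5000)
o1: d²=73 > ρ²=29 → inactive
o2: d²=50 > ρ²=29 → inactive
o3: d²=29 ≤ ρ²=29; F_rep = 12·(2,5)/29² = (0.0285,0.0713)
F = F_att + ΣF_rep = (-2.2215,10.5713)
Δp = p'−p = (-0.2777,1.3214); α = Δx/Fx = (-7473/26912) / (-7473/3364) = 1/8
check: Δy/Fy = (17781/13456) / (17781/1682) = 1/8 ✓

α = 1/8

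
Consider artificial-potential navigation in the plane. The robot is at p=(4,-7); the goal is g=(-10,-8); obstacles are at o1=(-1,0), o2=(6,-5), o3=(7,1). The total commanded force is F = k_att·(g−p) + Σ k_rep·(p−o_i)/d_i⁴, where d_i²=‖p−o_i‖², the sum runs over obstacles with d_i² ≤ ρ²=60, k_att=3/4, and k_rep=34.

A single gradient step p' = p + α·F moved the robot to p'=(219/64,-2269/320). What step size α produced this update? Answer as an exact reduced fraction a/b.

F_att = 3/4·(g−p) = 3/4·(-14,-1) = (-10.5000,-0.7500)
o1: d²=74 > ρ²=60 → inactive
o2: d²=8 ≤ ρ²=60; F_rep = 34·(-2,-2)/8² = (-1.0625,-1.0625)
o3: d²=73 > ρ²=60 → inactive
F = F_att + ΣF_rep = (-11.5625,-1.8125)
Δp = p'−p = (-0.5781,-0.0906); α = Δx/Fx = (-37/64) / (-185/16) = 1/20
check: Δy/Fy = (-29/320) / (-29/16) = 1/20 ✓

α = 1/20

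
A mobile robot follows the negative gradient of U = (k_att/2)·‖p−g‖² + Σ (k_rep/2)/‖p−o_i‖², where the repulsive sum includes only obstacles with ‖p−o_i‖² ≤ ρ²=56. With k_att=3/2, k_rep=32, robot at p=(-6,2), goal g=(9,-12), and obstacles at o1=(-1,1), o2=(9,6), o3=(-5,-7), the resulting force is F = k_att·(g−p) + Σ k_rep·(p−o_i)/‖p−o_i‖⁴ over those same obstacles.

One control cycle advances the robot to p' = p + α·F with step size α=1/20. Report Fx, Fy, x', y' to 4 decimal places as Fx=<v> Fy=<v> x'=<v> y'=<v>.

Fx=22.2633 Fy=-20.9527 x'=-4.8868 y'=0.9524

F_att = 3/2·(g−p) = 3/2·(15,-14) = (22.5000,-21.0000)
o1: d²=26 ≤ ρ²=56; F_rep = 32·(-5,1)/26² = (-0.2367,0.0473)
o2: d²=241 > ρ²=56 → inactive
o3: d²=82 > ρ²=56 → inactive
F = F_att + ΣF_rep = (22.2633,-20.9527)
p' = p + 1/20·F = (-4.8868,0.9524)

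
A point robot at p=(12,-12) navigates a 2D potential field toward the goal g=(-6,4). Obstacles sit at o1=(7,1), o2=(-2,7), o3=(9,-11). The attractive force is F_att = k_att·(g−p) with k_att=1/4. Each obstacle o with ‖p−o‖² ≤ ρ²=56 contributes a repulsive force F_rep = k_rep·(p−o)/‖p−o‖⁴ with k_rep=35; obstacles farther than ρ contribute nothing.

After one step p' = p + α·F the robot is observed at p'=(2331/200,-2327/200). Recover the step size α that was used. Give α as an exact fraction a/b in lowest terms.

α = 1/10

F_att = 1/4·(g−p) = 1/4·(-18,16) = (-4.5000,4.0000)
o1: d²=194 > ρ²=56 → inactive
o2: d²=557 > ρ²=56 → inactive
o3: d²=10 ≤ ρ²=56; F_rep = 35·(3,-1)/10² = (1.0500,-0.3500)
F = F_att + ΣF_rep = (-3.4500,3.6500)
Δp = p'−p = (-0.3450,0.3650); α = Δx/Fx = (-69/200) / (-69/20) = 1/10
check: Δy/Fy = (73/200) / (73/20) = 1/10 ✓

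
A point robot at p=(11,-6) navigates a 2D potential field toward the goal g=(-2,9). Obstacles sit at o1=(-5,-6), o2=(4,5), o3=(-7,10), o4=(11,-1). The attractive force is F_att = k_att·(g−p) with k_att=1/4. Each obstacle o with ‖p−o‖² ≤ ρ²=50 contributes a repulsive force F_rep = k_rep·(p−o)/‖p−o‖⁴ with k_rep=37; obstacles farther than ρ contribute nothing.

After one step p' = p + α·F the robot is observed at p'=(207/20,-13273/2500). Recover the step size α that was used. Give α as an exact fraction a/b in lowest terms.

F_att = 1/4·(g−p) = 1/4·(-13,15) = (-3.2500,3.7500)
o1: d²=256 > ρ²=50 → inactive
o2: d²=170 > ρ²=50 → inactive
o3: d²=580 > ρ²=50 → inactive
o4: d²=25 ≤ ρ²=50; F_rep = 37·(0,-5)/25² = (0.0000,-0.2960)
F = F_att + ΣF_rep = (-3.2500,3.4540)
Δp = p'−p = (-0.6500,0.6908); α = Δx/Fx = (-13/20) / (-13/4) = 1/5
check: Δy/Fy = (1727/2500) / (1727/500) = 1/5 ✓

α = 1/5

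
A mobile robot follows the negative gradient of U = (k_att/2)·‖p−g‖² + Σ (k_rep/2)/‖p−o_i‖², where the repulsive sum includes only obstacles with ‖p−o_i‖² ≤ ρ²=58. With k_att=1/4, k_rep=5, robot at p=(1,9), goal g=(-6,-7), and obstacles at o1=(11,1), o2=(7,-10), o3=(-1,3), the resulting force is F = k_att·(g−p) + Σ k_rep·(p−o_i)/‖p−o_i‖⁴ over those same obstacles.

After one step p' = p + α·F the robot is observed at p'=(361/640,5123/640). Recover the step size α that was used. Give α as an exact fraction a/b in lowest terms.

α = 1/4

F_att = 1/4·(g−p) = 1/4·(-7,-16) = (-1.7500,-4.0000)
o1: d²=164 > ρ²=58 → inactive
o2: d²=397 > ρ²=58 → inactive
o3: d²=40 ≤ ρ²=58; F_rep = 5·(2,6)/40² = (0.0063,0.0187)
F = F_att + ΣF_rep = (-1.7437,-3.9813)
Δp = p'−p = (-0.4359,-0.9953); α = Δx/Fx = (-279/640) / (-279/160) = 1/4
check: Δy/Fy = (-637/640) / (-637/160) = 1/4 ✓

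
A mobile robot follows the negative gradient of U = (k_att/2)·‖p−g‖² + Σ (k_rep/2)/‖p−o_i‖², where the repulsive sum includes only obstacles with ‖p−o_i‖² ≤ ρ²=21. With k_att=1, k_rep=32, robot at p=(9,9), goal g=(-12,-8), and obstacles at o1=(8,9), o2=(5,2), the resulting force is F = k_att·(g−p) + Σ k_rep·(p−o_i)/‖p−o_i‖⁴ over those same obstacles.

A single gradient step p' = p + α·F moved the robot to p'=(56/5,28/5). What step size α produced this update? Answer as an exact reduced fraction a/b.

F_att = 1·(g−p) = 1·(-21,-17) = (-21.0000,-17.0000)
o1: d²=1 ≤ ρ²=21; F_rep = 32·(1,0)/1² = (32.0000,0.0000)
o2: d²=65 > ρ²=21 → inactive
F = F_att + ΣF_rep = (11.0000,-17.0000)
Δp = p'−p = (2.2000,-3.4000); α = Δx/Fx = (11/5) / (11) = 1/5
check: Δy/Fy = (-17/5) / (-17) = 1/5 ✓

α = 1/5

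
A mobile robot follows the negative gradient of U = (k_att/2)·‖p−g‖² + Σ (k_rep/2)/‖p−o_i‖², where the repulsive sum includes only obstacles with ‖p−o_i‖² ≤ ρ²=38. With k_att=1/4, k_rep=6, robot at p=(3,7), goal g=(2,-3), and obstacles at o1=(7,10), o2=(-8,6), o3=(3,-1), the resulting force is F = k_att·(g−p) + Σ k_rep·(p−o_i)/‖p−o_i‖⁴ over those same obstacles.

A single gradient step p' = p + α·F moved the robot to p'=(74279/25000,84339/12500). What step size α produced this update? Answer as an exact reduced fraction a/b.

α = 1/10

F_att = 1/4·(g−p) = 1/4·(-1,-10) = (-0.2500,-2.5000)
o1: d²=25 ≤ ρ²=38; F_rep = 6·(-4,-3)/25² = (-0.0384,-0.0288)
o2: d²=122 > ρ²=38 → inactive
o3: d²=64 > ρ²=38 → inactive
F = F_att + ΣF_rep = (-0.2884,-2.5288)
Δp = p'−p = (-0.0288,-0.2529); α = Δx/Fx = (-721/25000) / (-721/2500) = 1/10
check: Δy/Fy = (-3161/12500) / (-3161/1250) = 1/10 ✓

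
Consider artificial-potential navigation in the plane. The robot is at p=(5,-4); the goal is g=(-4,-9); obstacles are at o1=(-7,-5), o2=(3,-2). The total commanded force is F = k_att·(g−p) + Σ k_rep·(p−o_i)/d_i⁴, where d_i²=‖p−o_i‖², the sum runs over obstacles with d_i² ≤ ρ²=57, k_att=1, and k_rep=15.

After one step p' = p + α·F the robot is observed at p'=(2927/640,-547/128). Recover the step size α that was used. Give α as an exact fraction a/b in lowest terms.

α = 1/20

F_att = 1·(g−p) = 1·(-9,-5) = (-9.0000,-5.0000)
o1: d²=145 > ρ²=57 → inactive
o2: d²=8 ≤ ρ²=57; F_rep = 15·(2,-2)/8² = (0.4688,-0.4688)
F = F_att + ΣF_rep = (-8.5312,-5.4688)
Δp = p'−p = (-0.4266,-0.2734); α = Δx/Fx = (-273/640) / (-273/32) = 1/20
check: Δy/Fy = (-35/128) / (-175/32) = 1/20 ✓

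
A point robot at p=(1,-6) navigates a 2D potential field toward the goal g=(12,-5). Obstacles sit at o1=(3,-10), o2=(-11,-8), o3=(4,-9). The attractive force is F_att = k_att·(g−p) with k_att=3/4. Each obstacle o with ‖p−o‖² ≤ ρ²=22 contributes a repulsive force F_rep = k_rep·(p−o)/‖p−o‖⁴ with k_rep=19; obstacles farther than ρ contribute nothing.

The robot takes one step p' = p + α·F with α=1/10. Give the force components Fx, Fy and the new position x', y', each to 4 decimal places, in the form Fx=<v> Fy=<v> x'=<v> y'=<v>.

Fx=7.9791 Fy=1.1159 x'=1.7979 y'=-5.8884

F_att = 3/4·(g−p) = 3/4·(11,1) = (8.2500,0.7500)
o1: d²=20 ≤ ρ²=22; F_rep = 19·(-2,4)/20² = (-0.0950,0.1900)
o2: d²=148 > ρ²=22 → inactive
o3: d²=18 ≤ ρ²=22; F_rep = 19·(-3,3)/18² = (-0.1759,0.1759)
F = F_att + ΣF_rep = (7.9791,1.1159)
p' = p + 1/10·F = (1.7979,-5.8884)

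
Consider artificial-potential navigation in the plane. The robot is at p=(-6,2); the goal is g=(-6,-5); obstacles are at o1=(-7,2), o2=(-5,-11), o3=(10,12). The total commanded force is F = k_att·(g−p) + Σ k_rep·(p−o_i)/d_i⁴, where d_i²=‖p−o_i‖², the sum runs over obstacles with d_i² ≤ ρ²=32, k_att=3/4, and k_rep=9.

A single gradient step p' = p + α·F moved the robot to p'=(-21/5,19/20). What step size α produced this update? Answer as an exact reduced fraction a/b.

α = 1/5

F_att = 3/4·(g−p) = 3/4·(0,-7) = (0.0000,-5.2500)
o1: d²=1 ≤ ρ²=32; F_rep = 9·(1,0)/1² = (9.0000,0.0000)
o2: d²=170 > ρ²=32 → inactive
o3: d²=356 > ρ²=32 → inactive
F = F_att + ΣF_rep = (9.0000,-5.2500)
Δp = p'−p = (1.8000,-1.0500); α = Δx/Fx = (9/5) / (9) = 1/5
check: Δy/Fy = (-21/20) / (-21/4) = 1/5 ✓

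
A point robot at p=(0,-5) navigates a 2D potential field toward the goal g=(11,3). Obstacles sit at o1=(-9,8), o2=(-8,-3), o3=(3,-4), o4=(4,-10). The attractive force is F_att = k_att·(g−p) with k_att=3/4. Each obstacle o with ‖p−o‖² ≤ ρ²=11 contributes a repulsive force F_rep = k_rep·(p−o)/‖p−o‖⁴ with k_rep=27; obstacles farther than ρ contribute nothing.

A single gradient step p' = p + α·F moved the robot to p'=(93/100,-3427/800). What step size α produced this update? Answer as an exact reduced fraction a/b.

F_att = 3/4·(g−p) = 3/4·(11,8) = (8.2500,6.0000)
o1: d²=250 > ρ²=11 → inactive
o2: d²=68 > ρ²=11 → inactive
o3: d²=10 ≤ ρ²=11; F_rep = 27·(-3,-1)/10² = (-0.8100,-0.2700)
o4: d²=41 > ρ²=11 → inactive
F = F_att + ΣF_rep = (7.4400,5.7300)
Δp = p'−p = (0.9300,0.7163); α = Δx/Fx = (93/100) / (186/25) = 1/8
check: Δy/Fy = (573/800) / (573/100) = 1/8 ✓

α = 1/8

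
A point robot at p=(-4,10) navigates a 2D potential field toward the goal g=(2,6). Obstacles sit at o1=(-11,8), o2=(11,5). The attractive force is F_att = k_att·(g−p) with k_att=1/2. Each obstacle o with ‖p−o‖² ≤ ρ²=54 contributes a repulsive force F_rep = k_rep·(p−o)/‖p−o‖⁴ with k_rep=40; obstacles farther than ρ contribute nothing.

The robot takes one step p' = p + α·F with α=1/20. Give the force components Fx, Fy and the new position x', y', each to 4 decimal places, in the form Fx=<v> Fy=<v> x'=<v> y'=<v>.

F_att = 1/2·(g−p) = 1/2·(6,-4) = (3.0000,-2.0000)
o1: d²=53 ≤ ρ²=54; F_rep = 40·(7,2)/53² = (0.0997,0.0285)
o2: d²=250 > ρ²=54 → inactive
F = F_att + ΣF_rep = (3.0997,-1.9715)
p' = p + 1/20·F = (-3.8450,9.9014)

Fx=3.0997 Fy=-1.9715 x'=-3.8450 y'=9.9014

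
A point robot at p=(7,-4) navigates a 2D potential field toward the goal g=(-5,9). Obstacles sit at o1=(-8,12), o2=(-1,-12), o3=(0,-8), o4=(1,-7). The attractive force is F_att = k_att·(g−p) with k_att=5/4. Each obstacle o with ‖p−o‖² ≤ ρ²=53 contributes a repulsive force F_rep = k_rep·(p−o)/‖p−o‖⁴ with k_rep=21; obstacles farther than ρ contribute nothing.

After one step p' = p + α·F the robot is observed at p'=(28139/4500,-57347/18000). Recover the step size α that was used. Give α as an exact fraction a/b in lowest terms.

α = 1/20

F_att = 5/4·(g−p) = 5/4·(-12,13) = (-15.0000,16.2500)
o1: d²=481 > ρ²=53 → inactive
o2: d²=128 > ρ²=53 → inactive
o3: d²=65 > ρ²=53 → inactive
o4: d²=45 ≤ ρ²=53; F_rep = 21·(6,3)/45² = (0.0622,0.0311)
F = F_att + ΣF_rep = (-14.9378,16.2811)
Δp = p'−p = (-0.7469,0.8141); α = Δx/Fx = (-3361/4500) / (-3361/225) = 1/20
check: Δy/Fy = (14653/18000) / (14653/900) = 1/20 ✓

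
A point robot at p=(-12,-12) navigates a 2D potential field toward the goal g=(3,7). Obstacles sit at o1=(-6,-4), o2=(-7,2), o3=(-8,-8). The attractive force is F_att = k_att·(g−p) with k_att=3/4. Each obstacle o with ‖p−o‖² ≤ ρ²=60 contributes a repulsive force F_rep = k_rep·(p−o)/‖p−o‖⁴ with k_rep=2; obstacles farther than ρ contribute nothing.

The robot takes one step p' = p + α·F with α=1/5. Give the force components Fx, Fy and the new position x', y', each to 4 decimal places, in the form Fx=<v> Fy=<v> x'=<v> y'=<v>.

F_att = 3/4·(g−p) = 3/4·(15,19) = (11.2500,14.2500)
o1: d²=100 > ρ²=60 → inactive
o2: d²=221 > ρ²=60 → inactive
o3: d²=32 ≤ ρ²=60; F_rep = 2·(-4,-4)/32² = (-0.0078,-0.0078)
F = F_att + ΣF_rep = (11.2422,14.2422)
p' = p + 1/5·F = (-9.7516,-9.1516)

Fx=11.2422 Fy=14.2422 x'=-9.7516 y'=-9.1516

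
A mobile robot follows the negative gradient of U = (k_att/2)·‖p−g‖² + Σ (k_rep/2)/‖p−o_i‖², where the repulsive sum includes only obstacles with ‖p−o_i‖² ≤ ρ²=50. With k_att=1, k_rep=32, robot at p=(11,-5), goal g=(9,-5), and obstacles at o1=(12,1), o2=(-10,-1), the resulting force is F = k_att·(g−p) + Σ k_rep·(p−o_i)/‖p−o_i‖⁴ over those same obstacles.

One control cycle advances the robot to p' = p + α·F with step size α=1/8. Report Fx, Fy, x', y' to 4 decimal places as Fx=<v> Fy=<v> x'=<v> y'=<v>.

Fx=-2.0234 Fy=-0.1402 x'=10.7471 y'=-5.0175

F_att = 1·(g−p) = 1·(-2,0) = (-2.0000,0.0000)
o1: d²=37 ≤ ρ²=50; F_rep = 32·(-1,-6)/37² = (-0.0234,-0.1402)
o2: d²=457 > ρ²=50 → inactive
F = F_att + ΣF_rep = (-2.0234,-0.1402)
p' = p + 1/8·F = (10.7471,-5.0175)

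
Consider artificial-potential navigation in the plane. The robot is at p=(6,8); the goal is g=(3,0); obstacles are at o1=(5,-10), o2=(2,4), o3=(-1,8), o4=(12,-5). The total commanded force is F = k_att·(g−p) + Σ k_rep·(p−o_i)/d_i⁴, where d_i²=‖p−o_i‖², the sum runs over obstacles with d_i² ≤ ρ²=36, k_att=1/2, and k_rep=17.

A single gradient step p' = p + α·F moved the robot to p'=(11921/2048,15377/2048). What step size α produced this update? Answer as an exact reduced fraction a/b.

α = 1/8

F_att = 1/2·(g−p) = 1/2·(-3,-8) = (-1.5000,-4.0000)
o1: d²=325 > ρ²=36 → inactive
o2: d²=32 ≤ ρ²=36; F_rep = 17·(4,4)/32² = (0.0664,0.0664)
o3: d²=49 > ρ²=36 → inactive
o4: d²=205 > ρ²=36 → inactive
F = F_att + ΣF_rep = (-1.4336,-3.9336)
Δp = p'−p = (-0.1792,-0.4917); α = Δx/Fx = (-367/2048) / (-367/256) = 1/8
check: Δy/Fy = (-1007/2048) / (-1007/256) = 1/8 ✓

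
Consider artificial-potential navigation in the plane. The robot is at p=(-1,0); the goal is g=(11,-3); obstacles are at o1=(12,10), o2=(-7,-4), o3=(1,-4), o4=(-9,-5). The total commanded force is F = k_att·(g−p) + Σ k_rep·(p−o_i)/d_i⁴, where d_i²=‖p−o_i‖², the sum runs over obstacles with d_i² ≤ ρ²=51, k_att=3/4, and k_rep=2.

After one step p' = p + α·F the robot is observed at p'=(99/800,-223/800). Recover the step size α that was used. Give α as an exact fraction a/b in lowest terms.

α = 1/8

F_att = 3/4·(g−p) = 3/4·(12,-3) = (9.0000,-2.2500)
o1: d²=269 > ρ²=51 → inactive
o2: d²=52 > ρ²=51 → inactive
o3: d²=20 ≤ ρ²=51; F_rep = 2·(-2,4)/20² = (-0.0100,0.0200)
o4: d²=89 > ρ²=51 → inactive
F = F_att + ΣF_rep = (8.9900,-2.2300)
Δp = p'−p = (1.1238,-0.2787); α = Δx/Fx = (899/800) / (899/100) = 1/8
check: Δy/Fy = (-223/800) / (-223/100) = 1/8 ✓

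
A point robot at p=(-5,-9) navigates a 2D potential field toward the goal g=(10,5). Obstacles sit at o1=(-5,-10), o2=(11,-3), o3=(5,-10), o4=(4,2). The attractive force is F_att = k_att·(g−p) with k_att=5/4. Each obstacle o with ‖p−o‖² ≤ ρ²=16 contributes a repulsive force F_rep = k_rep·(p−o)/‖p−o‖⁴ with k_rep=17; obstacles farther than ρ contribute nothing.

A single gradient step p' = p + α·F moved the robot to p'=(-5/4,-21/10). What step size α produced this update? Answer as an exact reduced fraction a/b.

α = 1/5

F_att = 5/4·(g−p) = 5/4·(15,14) = (18.7500,17.5000)
o1: d²=1 ≤ ρ²=16; F_rep = 17·(0,1)/1² = (0.0000,17.0000)
o2: d²=292 > ρ²=16 → inactive
o3: d²=101 > ρ²=16 → inactive
o4: d²=202 > ρ²=16 → inactive
F = F_att + ΣF_rep = (18.7500,34.5000)
Δp = p'−p = (3.7500,6.9000); α = Δx/Fx = (15/4) / (75/4) = 1/5
check: Δy/Fy = (69/10) / (69/2) = 1/5 ✓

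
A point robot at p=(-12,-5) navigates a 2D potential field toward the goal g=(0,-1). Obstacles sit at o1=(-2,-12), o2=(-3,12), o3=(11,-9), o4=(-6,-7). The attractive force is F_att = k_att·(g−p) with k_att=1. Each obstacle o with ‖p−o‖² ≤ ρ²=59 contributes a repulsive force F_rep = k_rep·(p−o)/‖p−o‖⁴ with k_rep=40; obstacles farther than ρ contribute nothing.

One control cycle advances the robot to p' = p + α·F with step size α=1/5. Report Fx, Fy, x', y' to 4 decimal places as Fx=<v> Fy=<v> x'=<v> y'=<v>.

Fx=11.8500 Fy=4.0500 x'=-9.6300 y'=-4.1900

F_att = 1·(g−p) = 1·(12,4) = (12.0000,4.0000)
o1: d²=149 > ρ²=59 → inactive
o2: d²=370 > ρ²=59 → inactive
o3: d²=545 > ρ²=59 → inactive
o4: d²=40 ≤ ρ²=59; F_rep = 40·(-6,2)/40² = (-0.1500,0.0500)
F = F_att + ΣF_rep = (11.8500,4.0500)
p' = p + 1/5·F = (-9.6300,-4.1900)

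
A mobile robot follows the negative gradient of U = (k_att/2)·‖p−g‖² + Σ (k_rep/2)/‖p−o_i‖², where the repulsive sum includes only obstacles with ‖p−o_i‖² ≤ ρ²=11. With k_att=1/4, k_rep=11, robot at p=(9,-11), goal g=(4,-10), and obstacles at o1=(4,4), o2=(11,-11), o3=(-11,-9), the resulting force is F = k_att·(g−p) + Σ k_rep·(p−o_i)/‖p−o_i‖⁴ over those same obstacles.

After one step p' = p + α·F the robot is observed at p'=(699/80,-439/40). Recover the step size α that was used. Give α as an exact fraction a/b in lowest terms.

α = 1/10

F_att = 1/4·(g−p) = 1/4·(-5,1) = (-1.2500,0.2500)
o1: d²=250 > ρ²=11 → inactive
o2: d²=4 ≤ ρ²=11; F_rep = 11·(-2,0)/4² = (-1.3750,0.0000)
o3: d²=404 > ρ²=11 → inactive
F = F_att + ΣF_rep = (-2.6250,0.2500)
Δp = p'−p = (-0.2625,0.0250); α = Δx/Fx = (-21/80) / (-21/8) = 1/10
check: Δy/Fy = (1/40) / (1/4) = 1/10 ✓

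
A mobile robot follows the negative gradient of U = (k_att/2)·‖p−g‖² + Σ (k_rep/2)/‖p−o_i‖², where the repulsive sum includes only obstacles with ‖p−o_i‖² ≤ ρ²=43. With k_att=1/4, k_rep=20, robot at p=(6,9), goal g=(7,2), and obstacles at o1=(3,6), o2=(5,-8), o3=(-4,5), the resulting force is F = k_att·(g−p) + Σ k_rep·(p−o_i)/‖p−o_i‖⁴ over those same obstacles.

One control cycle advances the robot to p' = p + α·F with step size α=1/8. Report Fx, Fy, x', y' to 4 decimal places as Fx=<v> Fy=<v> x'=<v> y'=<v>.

F_att = 1/4·(g−p) = 1/4·(1,-7) = (0.2500,-1.7500)
o1: d²=18 ≤ ρ²=43; F_rep = 20·(3,3)/18² = (0.1852,0.1852)
o2: d²=290 > ρ²=43 → inactive
o3: d²=116 > ρ²=43 → inactive
F = F_att + ΣF_rep = (0.4352,-1.5648)
p' = p + 1/8·F = (6.0544,8.8044)

Fx=0.4352 Fy=-1.5648 x'=6.0544 y'=8.8044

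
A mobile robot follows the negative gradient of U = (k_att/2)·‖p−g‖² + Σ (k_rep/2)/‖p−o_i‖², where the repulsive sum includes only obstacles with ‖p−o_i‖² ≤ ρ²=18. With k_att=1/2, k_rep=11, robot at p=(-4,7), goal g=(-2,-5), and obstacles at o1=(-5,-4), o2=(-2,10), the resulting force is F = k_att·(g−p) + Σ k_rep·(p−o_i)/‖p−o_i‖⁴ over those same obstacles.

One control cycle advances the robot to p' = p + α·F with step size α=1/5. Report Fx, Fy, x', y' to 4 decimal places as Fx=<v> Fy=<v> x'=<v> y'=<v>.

F_att = 1/2·(g−p) = 1/2·(2,-12) = (1.0000,-6.0000)
o1: d²=122 > ρ²=18 → inactive
o2: d²=13 ≤ ρ²=18; F_rep = 11·(-2,-3)/13² = (-0.1302,-0.1953)
F = F_att + ΣF_rep = (0.8698,-6.1953)
p' = p + 1/5·F = (-3.8260,5.7609)

Fx=0.8698 Fy=-6.1953 x'=-3.8260 y'=5.7609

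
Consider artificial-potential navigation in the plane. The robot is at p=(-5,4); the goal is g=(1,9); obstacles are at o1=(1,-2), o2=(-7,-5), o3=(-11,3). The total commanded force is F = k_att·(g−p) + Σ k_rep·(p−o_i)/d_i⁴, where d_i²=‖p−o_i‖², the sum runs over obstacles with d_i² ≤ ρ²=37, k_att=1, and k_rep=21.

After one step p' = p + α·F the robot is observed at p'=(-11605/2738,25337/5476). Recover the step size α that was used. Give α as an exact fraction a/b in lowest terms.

F_att = 1·(g−p) = 1·(6,5) = (6.0000,5.0000)
o1: d²=72 > ρ²=37 → inactive
o2: d²=85 > ρ²=37 → inactive
o3: d²=37 ≤ ρ²=37; F_rep = 21·(6,1)/37² = (0.0920,0.0153)
F = F_att + ΣF_rep = (6.0920,5.0153)
Δp = p'−p = (0.7615,0.6269); α = Δx/Fx = (2085/2738) / (8340/1369) = 1/8
check: Δy/Fy = (3433/5476) / (6866/1369) = 1/8 ✓

α = 1/8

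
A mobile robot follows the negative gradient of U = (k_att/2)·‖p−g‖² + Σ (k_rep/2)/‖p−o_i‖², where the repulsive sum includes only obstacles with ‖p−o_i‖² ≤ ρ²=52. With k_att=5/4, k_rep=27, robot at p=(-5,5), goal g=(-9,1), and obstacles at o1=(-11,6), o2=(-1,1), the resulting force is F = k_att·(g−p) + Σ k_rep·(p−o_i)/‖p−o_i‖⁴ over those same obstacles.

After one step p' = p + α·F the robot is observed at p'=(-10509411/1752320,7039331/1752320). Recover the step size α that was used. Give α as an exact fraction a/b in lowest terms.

α = 1/5

F_att = 5/4·(g−p) = 5/4·(-4,-4) = (-5.0000,-5.0000)
o1: d²=37 ≤ ρ²=52; F_rep = 27·(6,-1)/37² = (0.1183,-0.0197)
o2: d²=32 ≤ ρ²=52; F_rep = 27·(-4,4)/32² = (-0.1055,0.1055)
F = F_att + ΣF_rep = (-4.9871,-4.9143)
Δp = p'−p = (-0.9974,-0.9829); α = Δx/Fx = (-1747811/1752320) / (-1747811/350464) = 1/5
check: Δy/Fy = (-1722269/1752320) / (-1722269/350464) = 1/5 ✓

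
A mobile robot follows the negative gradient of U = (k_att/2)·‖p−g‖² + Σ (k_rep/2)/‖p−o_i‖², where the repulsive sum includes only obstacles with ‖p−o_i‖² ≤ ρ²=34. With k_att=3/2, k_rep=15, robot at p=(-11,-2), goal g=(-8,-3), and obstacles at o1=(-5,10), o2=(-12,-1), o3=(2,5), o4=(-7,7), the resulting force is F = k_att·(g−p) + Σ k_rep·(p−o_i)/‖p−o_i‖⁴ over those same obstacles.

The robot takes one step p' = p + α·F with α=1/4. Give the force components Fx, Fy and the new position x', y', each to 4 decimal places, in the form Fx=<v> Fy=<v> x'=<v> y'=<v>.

F_att = 3/2·(g−p) = 3/2·(3,-1) = (4.5000,-1.5000)
o1: d²=180 > ρ²=34 → inactive
o2: d²=2 ≤ ρ²=34; F_rep = 15·(1,-1)/2² = (3.7500,-3.7500)
o3: d²=218 > ρ²=34 → inactive
o4: d²=97 > ρ²=34 → inactive
F = F_att + ΣF_rep = (8.2500,-5.2500)
p' = p + 1/4·F = (-8.9375,-3.3125)

Fx=8.2500 Fy=-5.2500 x'=-8.9375 y'=-3.3125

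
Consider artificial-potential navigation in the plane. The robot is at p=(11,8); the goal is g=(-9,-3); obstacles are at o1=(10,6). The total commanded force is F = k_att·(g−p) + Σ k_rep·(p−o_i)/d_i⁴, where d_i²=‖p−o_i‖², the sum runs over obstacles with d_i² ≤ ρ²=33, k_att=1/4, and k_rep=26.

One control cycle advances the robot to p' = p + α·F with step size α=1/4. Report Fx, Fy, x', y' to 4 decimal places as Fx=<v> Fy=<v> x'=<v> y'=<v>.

F_att = 1/4·(g−p) = 1/4·(-20,-11) = (-5.0000,-2.7500)
o1: d²=5 ≤ ρ²=33; F_rep = 26·(1,2)/5² = (1.0400,2.0800)
F = F_att + ΣF_rep = (-3.9600,-0.6700)
p' = p + 1/4·F = (10.0100,7.8325)

Fx=-3.9600 Fy=-0.6700 x'=10.0100 y'=7.8325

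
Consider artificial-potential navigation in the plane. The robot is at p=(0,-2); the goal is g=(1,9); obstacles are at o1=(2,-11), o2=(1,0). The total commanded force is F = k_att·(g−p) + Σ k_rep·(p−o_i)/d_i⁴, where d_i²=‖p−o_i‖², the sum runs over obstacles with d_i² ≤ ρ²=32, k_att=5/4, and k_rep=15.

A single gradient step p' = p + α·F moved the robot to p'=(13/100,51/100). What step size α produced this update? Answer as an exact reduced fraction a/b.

α = 1/5

F_att = 5/4·(g−p) = 5/4·(1,11) = (1.2500,13.7500)
o1: d²=85 > ρ²=32 → inactive
o2: d²=5 ≤ ρ²=32; F_rep = 15·(-1,-2)/5² = (-0.6000,-1.2000)
F = F_att + ΣF_rep = (0.6500,12.5500)
Δp = p'−p = (0.1300,2.5100); α = Δx/Fx = (13/100) / (13/20) = 1/5
check: Δy/Fy = (251/100) / (251/20) = 1/5 ✓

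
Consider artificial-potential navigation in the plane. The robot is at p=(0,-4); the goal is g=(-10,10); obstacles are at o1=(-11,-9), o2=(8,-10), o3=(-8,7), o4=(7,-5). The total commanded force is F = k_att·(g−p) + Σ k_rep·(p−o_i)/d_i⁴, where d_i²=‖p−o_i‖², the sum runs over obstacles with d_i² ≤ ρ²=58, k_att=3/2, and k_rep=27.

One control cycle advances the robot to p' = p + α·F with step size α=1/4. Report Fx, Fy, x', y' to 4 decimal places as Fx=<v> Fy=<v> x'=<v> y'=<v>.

F_att = 3/2·(g−p) = 3/2·(-10,14) = (-15.0000,21.0000)
o1: d²=146 > ρ²=58 → inactive
o2: d²=100 > ρ²=58 → inactive
o3: d²=185 > ρ²=58 → inactive
o4: d²=50 ≤ ρ²=58; F_rep = 27·(-7,1)/50² = (-0.0756,0.0108)
F = F_att + ΣF_rep = (-15.0756,21.0108)
p' = p + 1/4·F = (-3.7689,1.2527)

Fx=-15.0756 Fy=21.0108 x'=-3.7689 y'=1.2527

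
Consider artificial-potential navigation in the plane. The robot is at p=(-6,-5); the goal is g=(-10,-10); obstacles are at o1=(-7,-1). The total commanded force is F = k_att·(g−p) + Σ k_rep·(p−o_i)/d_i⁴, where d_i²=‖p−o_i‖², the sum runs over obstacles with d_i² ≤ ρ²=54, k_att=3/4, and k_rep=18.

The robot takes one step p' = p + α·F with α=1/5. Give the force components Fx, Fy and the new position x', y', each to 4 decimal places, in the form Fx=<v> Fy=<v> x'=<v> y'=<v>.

F_att = 3/4·(g−p) = 3/4·(-4,-5) = (-3.0000,-3.7500)
o1: d²=17 ≤ ρ²=54; F_rep = 18·(1,-4)/17² = (0.0623,-0.2491)
F = F_att + ΣF_rep = (-2.9377,-3.9991)
p' = p + 1/5·F = (-6.5875,-5.7998)

Fx=-2.9377 Fy=-3.9991 x'=-6.5875 y'=-5.7998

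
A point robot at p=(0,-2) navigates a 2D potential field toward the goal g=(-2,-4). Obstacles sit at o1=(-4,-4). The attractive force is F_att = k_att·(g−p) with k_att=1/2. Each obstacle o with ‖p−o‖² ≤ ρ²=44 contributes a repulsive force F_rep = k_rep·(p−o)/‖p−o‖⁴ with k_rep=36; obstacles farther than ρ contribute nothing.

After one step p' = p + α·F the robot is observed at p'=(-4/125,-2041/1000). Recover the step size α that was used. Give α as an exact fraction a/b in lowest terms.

α = 1/20

F_att = 1/2·(g−p) = 1/2·(-2,-2) = (-1.0000,-1.0000)
o1: d²=20 ≤ ρ²=44; F_rep = 36·(4,2)/20² = (0.3600,0.1800)
F = F_att + ΣF_rep = (-0.6400,-0.8200)
Δp = p'−p = (-0.0320,-0.0410); α = Δx/Fx = (-4/125) / (-16/25) = 1/20
check: Δy/Fy = (-41/1000) / (-41/50) = 1/20 ✓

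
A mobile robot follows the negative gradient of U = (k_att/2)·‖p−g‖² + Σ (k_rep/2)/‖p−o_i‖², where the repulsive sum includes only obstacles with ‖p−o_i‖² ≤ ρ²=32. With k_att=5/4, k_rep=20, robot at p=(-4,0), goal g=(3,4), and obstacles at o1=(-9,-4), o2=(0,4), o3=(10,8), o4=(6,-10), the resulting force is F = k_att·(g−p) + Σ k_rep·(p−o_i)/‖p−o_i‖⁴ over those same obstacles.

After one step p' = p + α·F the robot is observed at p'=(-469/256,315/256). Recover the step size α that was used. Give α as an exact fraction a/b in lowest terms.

α = 1/4

F_att = 5/4·(g−p) = 5/4·(7,4) = (8.7500,5.0000)
o1: d²=41 > ρ²=32 → inactive
o2: d²=32 ≤ ρ²=32; F_rep = 20·(-4,-4)/32² = (-0.0781,-0.0781)
o3: d²=260 > ρ²=32 → inactive
o4: d²=200 > ρ²=32 → inactive
F = F_att + ΣF_rep = (8.6719,4.9219)
Δp = p'−p = (2.1680,1.2305); α = Δx/Fx = (555/256) / (555/64) = 1/4
check: Δy/Fy = (315/256) / (315/64) = 1/4 ✓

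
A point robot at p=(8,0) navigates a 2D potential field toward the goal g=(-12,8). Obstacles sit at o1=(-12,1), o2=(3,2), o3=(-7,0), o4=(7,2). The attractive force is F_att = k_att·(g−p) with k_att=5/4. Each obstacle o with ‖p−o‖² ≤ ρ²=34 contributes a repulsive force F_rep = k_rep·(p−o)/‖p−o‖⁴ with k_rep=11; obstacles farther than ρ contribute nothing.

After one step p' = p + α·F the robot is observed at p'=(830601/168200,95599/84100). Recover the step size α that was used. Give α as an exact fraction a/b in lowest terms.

F_att = 5/4·(g−p) = 5/4·(-20,8) = (-25.0000,10.0000)
o1: d²=401 > ρ²=34 → inactive
o2: d²=29 ≤ ρ²=34; F_rep = 11·(5,-2)/29² = (0.0654,-0.0262)
o3: d²=225 > ρ²=34 → inactive
o4: d²=5 ≤ ρ²=34; F_rep = 11·(1,-2)/5² = (0.4400,-0.8800)
F = F_att + ΣF_rep = (-24.4946,9.0938)
Δp = p'−p = (-3.0618,1.1367); α = Δx/Fx = (-514999/168200) / (-514999/21025) = 1/8
check: Δy/Fy = (95599/84100) / (191198/21025) = 1/8 ✓

α = 1/8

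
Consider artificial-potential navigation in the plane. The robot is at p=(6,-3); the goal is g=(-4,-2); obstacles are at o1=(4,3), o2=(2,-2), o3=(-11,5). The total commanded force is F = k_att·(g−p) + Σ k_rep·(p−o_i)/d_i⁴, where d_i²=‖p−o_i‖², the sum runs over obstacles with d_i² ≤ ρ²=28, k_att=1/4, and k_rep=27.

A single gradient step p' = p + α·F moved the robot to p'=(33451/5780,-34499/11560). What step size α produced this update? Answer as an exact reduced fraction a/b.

F_att = 1/4·(g−p) = 1/4·(-10,1) = (-2.5000,0.2500)
o1: d²=40 > ρ²=28 → inactive
o2: d²=17 ≤ ρ²=28; F_rep = 27·(4,-1)/17² = (0.3737,-0.0934)
o3: d²=353 > ρ²=28 → inactive
F = F_att + ΣF_rep = (-2.1263,0.1566)
Δp = p'−p = (-0.2126,0.0157); α = Δx/Fx = (-1229/5780) / (-1229/578) = 1/10
check: Δy/Fy = (181/11560) / (181/1156) = 1/10 ✓

α = 1/10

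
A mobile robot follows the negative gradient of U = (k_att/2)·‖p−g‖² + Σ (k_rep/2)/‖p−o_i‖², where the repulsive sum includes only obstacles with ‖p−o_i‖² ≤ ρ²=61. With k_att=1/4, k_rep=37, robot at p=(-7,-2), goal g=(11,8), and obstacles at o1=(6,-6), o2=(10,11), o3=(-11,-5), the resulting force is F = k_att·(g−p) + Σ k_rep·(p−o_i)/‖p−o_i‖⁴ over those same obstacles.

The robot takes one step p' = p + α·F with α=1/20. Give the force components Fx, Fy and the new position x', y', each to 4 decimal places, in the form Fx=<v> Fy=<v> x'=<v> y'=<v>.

F_att = 1/4·(g−p) = 1/4·(18,10) = (4.5000,2.5000)
o1: d²=185 > ρ²=61 → inactive
o2: d²=458 > ρ²=61 → inactive
o3: d²=25 ≤ ρ²=61; F_rep = 37·(4,3)/25² = (0.2368,0.1776)
F = F_att + ΣF_rep = (4.7368,2.6776)
p' = p + 1/20·F = (-6.7632,-1.8661)

Fx=4.7368 Fy=2.6776 x'=-6.7632 y'=-1.8661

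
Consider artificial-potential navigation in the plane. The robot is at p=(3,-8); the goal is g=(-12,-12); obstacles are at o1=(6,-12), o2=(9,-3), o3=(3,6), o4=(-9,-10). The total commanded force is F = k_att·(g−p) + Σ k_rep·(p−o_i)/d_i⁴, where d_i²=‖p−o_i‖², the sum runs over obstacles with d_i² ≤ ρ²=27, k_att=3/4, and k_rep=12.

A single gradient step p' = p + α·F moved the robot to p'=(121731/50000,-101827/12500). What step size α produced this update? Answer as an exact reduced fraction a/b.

F_att = 3/4·(g−p) = 3/4·(-15,-4) = (-11.2500,-3.0000)
o1: d²=25 ≤ ρ²=27; F_rep = 12·(-3,4)/25² = (-0.0576,0.0768)
o2: d²=61 > ρ²=27 → inactive
o3: d²=196 > ρ²=27 → inactive
o4: d²=148 > ρ²=27 → inactive
F = F_att + ΣF_rep = (-11.3076,-2.9232)
Δp = p'−p = (-0.5654,-0.1462); α = Δx/Fx = (-28269/50000) / (-28269/2500) = 1/20
check: Δy/Fy = (-1827/12500) / (-1827/625) = 1/20 ✓

α = 1/20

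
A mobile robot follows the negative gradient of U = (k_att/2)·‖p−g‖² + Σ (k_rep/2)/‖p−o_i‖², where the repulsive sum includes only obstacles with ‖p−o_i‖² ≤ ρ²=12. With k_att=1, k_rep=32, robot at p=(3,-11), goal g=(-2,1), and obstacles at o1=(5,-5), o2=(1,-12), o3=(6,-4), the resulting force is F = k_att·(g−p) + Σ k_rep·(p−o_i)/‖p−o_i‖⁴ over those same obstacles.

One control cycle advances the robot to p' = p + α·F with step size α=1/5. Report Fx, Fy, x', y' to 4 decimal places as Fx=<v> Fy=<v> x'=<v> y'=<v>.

Fx=-2.4400 Fy=13.2800 x'=2.5120 y'=-8.3440

F_att = 1·(g−p) = 1·(-5,12) = (-5.0000,12.0000)
o1: d²=40 > ρ²=12 → inactive
o2: d²=5 ≤ ρ²=12; F_rep = 32·(2,1)/5² = (2.5600,1.2800)
o3: d²=58 > ρ²=12 → inactive
F = F_att + ΣF_rep = (-2.4400,13.2800)
p' = p + 1/5·F = (2.5120,-8.3440)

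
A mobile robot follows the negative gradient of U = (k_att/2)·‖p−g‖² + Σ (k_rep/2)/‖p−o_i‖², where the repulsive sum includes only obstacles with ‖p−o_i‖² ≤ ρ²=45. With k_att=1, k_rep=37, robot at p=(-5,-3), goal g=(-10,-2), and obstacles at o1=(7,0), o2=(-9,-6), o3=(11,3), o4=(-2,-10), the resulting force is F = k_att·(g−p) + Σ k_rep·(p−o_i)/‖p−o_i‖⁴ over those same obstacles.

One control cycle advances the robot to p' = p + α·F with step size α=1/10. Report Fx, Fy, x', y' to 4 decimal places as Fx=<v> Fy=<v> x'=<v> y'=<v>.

Fx=-4.7632 Fy=1.1776 x'=-5.4763 y'=-2.8822

F_att = 1·(g−p) = 1·(-5,1) = (-5.0000,1.0000)
o1: d²=153 > ρ²=45 → inactive
o2: d²=25 ≤ ρ²=45; F_rep = 37·(4,3)/25² = (0.2368,0.1776)
o3: d²=292 > ρ²=45 → inactive
o4: d²=58 > ρ²=45 → inactive
F = F_att + ΣF_rep = (-4.7632,1.1776)
p' = p + 1/10·F = (-5.4763,-2.8822)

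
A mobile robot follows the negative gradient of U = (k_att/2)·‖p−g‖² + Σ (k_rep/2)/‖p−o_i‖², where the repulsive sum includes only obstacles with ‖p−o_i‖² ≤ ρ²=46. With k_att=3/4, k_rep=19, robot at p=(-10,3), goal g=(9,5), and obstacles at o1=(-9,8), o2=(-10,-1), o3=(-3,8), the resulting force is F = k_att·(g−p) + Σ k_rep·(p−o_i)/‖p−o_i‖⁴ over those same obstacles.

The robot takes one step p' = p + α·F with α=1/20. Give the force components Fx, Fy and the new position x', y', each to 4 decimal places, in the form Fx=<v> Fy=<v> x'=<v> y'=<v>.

F_att = 3/4·(g−p) = 3/4·(19,2) = (14.2500,1.5000)
o1: d²=26 ≤ ρ²=46; F_rep = 19·(-1,-5)/26² = (-0.0281,-0.1405)
o2: d²=16 ≤ ρ²=46; F_rep = 19·(0,4)/16² = (0.0000,0.2969)
o3: d²=74 > ρ²=46 → inactive
F = F_att + ΣF_rep = (14.2219,1.6563)
p' = p + 1/20·F = (-9.2889,3.0828)

Fx=14.2219 Fy=1.6563 x'=-9.2889 y'=3.0828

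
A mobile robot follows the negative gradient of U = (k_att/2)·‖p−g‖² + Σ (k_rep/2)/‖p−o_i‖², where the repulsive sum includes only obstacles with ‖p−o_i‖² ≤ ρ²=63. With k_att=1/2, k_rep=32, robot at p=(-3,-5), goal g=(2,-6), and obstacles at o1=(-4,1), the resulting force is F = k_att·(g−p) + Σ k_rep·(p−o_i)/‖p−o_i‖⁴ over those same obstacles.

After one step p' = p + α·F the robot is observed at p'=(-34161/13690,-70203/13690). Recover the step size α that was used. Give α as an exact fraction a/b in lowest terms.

F_att = 1/2·(g−p) = 1/2·(5,-1) = (2.5000,-0.5000)
o1: d²=37 ≤ ρ²=63; F_rep = 32·(1,-6)/37² = (0.0234,-0.1402)
F = F_att + ΣF_rep = (2.5234,-0.6402)
Δp = p'−p = (0.5047,-0.1280); α = Δx/Fx = (6909/13690) / (6909/2738) = 1/5
check: Δy/Fy = (-1753/13690) / (-1753/2738) = 1/5 ✓

α = 1/5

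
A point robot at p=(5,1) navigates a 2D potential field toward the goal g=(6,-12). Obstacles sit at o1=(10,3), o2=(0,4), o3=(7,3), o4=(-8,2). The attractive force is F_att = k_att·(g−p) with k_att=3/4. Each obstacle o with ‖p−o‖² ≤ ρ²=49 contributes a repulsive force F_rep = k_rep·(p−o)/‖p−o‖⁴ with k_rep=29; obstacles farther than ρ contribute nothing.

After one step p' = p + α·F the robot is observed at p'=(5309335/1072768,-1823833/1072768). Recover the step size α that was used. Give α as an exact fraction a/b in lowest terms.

α = 1/4

F_att = 3/4·(g−p) = 3/4·(1,-13) = (0.7500,-9.7500)
o1: d²=29 ≤ ρ²=49; F_rep = 29·(-5,-2)/29² = (-0.1724,-0.0690)
o2: d²=34 ≤ ρ²=49; F_rep = 29·(5,-3)/34² = (0.1254,-0.0753)
o3: d²=8 ≤ ρ²=49; F_rep = 29·(-2,-2)/8² = (-0.9062,-0.9062)
o4: d²=170 > ρ²=49 → inactive
F = F_att + ΣF_rep = (-0.2032,-10.8005)
Δp = p'−p = (-0.0508,-2.7001); α = Δx/Fx = (-54505/1072768) / (-54505/268192) = 1/4
check: Δy/Fy = (-2896601/1072768) / (-2896601/268192) = 1/4 ✓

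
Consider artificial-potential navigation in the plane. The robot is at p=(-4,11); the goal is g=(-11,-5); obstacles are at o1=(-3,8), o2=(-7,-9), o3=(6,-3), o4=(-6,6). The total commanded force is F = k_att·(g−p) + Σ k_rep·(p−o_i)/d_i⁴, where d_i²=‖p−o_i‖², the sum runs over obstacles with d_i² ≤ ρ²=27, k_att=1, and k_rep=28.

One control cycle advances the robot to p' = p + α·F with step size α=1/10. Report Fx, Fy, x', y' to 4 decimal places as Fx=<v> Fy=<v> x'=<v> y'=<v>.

F_att = 1·(g−p) = 1·(-7,-16) = (-7.0000,-16.0000)
o1: d²=10 ≤ ρ²=27; F_rep = 28·(-1,3)/10² = (-0.2800,0.8400)
o2: d²=409 > ρ²=27 → inactive
o3: d²=296 > ρ²=27 → inactive
o4: d²=29 > ρ²=27 → inactive
F = F_att + ΣF_rep = (-7.2800,-15.1600)
p' = p + 1/10·F = (-4.7280,9.4840)

Fx=-7.2800 Fy=-15.1600 x'=-4.7280 y'=9.4840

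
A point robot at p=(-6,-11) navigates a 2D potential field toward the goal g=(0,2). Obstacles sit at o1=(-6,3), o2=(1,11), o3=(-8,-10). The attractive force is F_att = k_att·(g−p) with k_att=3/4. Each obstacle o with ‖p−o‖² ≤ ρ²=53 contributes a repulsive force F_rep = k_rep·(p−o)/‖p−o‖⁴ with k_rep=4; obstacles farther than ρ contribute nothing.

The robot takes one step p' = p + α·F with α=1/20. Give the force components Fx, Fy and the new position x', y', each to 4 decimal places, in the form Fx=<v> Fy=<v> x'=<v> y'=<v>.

Fx=4.8200 Fy=9.5900 x'=-5.7590 y'=-10.5205

F_att = 3/4·(g−p) = 3/4·(6,13) = (4.5000,9.7500)
o1: d²=196 > ρ²=53 → inactive
o2: d²=533 > ρ²=53 → inactive
o3: d²=5 ≤ ρ²=53; F_rep = 4·(2,-1)/5² = (0.3200,-0.1600)
F = F_att + ΣF_rep = (4.8200,9.5900)
p' = p + 1/20·F = (-5.7590,-10.5205)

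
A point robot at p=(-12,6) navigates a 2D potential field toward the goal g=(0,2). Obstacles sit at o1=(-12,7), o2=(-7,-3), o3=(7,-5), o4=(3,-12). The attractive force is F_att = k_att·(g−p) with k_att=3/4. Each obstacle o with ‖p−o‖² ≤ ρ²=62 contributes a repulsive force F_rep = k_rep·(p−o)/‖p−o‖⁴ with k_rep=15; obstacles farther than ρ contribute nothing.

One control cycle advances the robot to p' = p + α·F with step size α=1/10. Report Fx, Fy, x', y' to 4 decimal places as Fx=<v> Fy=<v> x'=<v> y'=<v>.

Fx=9.0000 Fy=-18.0000 x'=-11.1000 y'=4.2000

F_att = 3/4·(g−p) = 3/4·(12,-4) = (9.0000,-3.0000)
o1: d²=1 ≤ ρ²=62; F_rep = 15·(0,-1)/1² = (0.0000,-15.0000)
o2: d²=106 > ρ²=62 → inactive
o3: d²=482 > ρ²=62 → inactive
o4: d²=549 > ρ²=62 → inactive
F = F_att + ΣF_rep = (9.0000,-18.0000)
p' = p + 1/10·F = (-11.1000,4.2000)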